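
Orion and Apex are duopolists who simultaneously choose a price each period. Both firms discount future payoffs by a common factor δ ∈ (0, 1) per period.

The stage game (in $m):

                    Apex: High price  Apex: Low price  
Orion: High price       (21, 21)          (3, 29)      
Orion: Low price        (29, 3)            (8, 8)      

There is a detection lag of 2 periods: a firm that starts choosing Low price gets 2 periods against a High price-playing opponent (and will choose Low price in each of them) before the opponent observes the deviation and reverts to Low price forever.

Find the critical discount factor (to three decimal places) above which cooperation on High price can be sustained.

0.617

Deviating for the 2 undetected periods gains 29−21 = 8 per period over cooperation, then loses 21−8 = 13 per period forever once punishment starts.
Gain: 8(1 + δ + … + δ^1); loss: 13·δ^2/(1−δ).
No profitable deviation ⇔ 8(1−δ^2) ≤ 13·δ^2, i.e. δ^2 ≥ 8/(8+13) = 8/21.
Hence δ ≥ (8/21)^(1/2) ≈ 0.617.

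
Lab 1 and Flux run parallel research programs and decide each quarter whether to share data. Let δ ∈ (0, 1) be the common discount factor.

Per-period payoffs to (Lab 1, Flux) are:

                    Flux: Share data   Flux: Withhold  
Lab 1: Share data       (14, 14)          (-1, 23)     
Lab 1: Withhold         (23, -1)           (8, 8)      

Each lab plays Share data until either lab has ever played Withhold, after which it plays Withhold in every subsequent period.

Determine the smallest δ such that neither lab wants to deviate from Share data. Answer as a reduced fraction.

3/5

Cooperation forever yields 14 each period: 14/(1−δ).
Deviating yields 23 once, then 8 forever: 23 + 8δ/(1−δ).
No profitable deviation requires 14/(1−δ) ≥ 23 + 8δ/(1−δ).
Multiplying by (1−δ): 14 ≥ 23(1−δ) + 8δ = 23 − 15δ.
So 15δ ≥ 9, i.e. δ ≥ 9/15 = 3/5.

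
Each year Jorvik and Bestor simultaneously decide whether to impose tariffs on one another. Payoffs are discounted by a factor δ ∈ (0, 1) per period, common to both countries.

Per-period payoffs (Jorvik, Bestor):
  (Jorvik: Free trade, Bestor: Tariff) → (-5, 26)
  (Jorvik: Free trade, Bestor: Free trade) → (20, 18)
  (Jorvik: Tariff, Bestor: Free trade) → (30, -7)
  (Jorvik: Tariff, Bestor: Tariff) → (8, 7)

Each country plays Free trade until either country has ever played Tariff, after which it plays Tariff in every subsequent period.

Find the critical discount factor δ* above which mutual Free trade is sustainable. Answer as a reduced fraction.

5/11

Jorvik: cooperation gives 20 each period; deviation gives 30 once then 8 forever.
  20/(1−δ) ≥ 30 + 8δ/(1−δ) ⇒ δ ≥ 10/22 = 5/11.
Bestor: cooperation gives 18 each period; deviation gives 26 once then 7 forever.
  δ ≥ 8/19.
Both must hold, so the binding constraint is Jorvik's: δ ≥ 5/11.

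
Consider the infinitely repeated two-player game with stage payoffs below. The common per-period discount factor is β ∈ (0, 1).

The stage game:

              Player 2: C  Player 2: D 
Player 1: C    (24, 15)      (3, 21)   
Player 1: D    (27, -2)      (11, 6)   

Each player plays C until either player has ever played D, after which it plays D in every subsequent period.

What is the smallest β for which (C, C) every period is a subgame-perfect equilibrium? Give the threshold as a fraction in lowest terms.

Player 1: cooperation gives 24 each period; deviation gives 27 once then 11 forever.
  24/(1−β) ≥ 27 + 11β/(1−β) ⇒ β ≥ 3/16.
Player 2: cooperation gives 15 each period; deviation gives 21 once then 6 forever.
  β ≥ 6/15 = 2/5.
Both must hold, so the binding constraint is Player 2's: β ≥ 2/5.

2/5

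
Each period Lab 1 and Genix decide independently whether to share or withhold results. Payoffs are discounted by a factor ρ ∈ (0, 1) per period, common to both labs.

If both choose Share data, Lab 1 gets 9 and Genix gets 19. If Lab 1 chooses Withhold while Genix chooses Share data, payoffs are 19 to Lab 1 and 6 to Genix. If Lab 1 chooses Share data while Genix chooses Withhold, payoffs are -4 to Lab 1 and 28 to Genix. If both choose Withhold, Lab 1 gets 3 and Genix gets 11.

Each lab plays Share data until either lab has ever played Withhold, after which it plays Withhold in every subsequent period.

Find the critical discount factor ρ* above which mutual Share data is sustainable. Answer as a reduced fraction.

5/8

Lab 1: cooperation gives 9 each period; deviation gives 19 once then 3 forever.
  9/(1−ρ) ≥ 19 + 3ρ/(1−ρ) ⇒ ρ ≥ 10/16 = 5/8.
Genix: cooperation gives 19 each period; deviation gives 28 once then 11 forever.
  ρ ≥ 9/17.
Both must hold, so the binding constraint is Lab 1's: ρ ≥ 5/8.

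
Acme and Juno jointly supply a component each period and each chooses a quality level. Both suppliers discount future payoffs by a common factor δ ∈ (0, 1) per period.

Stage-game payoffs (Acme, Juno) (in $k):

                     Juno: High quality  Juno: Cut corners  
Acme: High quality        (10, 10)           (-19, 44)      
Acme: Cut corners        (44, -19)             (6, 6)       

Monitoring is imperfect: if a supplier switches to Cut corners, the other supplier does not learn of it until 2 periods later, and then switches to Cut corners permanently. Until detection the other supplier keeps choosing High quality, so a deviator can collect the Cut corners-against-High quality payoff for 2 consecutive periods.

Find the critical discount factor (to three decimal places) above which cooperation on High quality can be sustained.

0.946

A deviator earns 44 for 2 periods, then 6 forever; cooperating earns 10 forever. Multiplying the IC by (1−δ):
10 ≥ 44(1−δ^2) + 6δ^2, so 38·δ^2 ≥ 34 and δ^2 ≥ 17/19.
δ ≥ (17/19)^(1/2) ≈ 0.946.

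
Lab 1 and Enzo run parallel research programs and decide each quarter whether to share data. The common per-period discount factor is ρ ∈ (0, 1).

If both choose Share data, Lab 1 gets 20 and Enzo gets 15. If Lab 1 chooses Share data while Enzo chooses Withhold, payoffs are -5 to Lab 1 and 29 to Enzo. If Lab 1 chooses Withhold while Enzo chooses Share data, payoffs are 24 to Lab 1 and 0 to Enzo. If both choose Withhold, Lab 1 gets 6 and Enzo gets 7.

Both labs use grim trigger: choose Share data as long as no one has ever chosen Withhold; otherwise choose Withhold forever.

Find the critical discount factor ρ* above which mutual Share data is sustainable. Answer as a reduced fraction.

For Lab 1: deviation gain 24−20 = 4, per-period punishment loss 20−6 = 14. IC gives ρ ≥ 4/18 = 2/9.
For Enzo: gain 14, loss 8 per period, so ρ ≥ 14/22 = 7/11.
The tighter constraint is Enzo's, so cooperation needs ρ ≥ 7/11.

7/11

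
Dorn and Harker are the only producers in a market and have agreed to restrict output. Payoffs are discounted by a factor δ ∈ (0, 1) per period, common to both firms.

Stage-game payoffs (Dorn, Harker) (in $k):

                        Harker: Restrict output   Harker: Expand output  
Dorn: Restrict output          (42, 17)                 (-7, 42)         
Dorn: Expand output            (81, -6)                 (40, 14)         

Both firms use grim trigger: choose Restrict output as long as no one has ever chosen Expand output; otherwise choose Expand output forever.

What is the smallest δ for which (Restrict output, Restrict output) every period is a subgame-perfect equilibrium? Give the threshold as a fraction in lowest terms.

For Dorn: deviation gain 81−42 = 39, per-period punishment loss 42−40 = 2. IC gives δ ≥ 39/41.
For Harker: gain 25, loss 3 per period, so δ ≥ 25/28.
The tighter constraint is Dorn's, so cooperation needs δ ≥ 39/41.

39/41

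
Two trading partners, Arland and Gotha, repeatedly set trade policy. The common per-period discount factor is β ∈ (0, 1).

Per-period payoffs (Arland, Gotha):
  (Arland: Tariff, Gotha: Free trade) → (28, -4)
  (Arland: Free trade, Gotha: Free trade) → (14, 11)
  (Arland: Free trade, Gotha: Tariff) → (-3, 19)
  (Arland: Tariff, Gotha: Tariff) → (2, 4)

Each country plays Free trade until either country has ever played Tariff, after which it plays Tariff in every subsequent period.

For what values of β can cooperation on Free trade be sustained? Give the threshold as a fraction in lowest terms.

Arland's threshold: (28−14)/(28−2) = 7/13.
Gotha's threshold: (19−11)/(19−4) = 8/15.
7/13 > 8/15, so Arland binds and β* = 7/13.

7/13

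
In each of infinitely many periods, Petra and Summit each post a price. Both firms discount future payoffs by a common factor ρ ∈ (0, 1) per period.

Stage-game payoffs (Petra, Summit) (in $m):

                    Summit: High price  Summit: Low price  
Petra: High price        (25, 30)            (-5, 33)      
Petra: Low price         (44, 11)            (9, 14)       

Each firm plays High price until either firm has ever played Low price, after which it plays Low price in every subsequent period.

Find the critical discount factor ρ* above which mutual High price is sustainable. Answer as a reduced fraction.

19/35

For Petra: deviation gain 44−25 = 19, per-period punishment loss 25−9 = 16. IC gives ρ ≥ 19/35.
For Summit: gain 3, loss 16 per period, so ρ ≥ 3/19.
The tighter constraint is Petra's, so cooperation needs ρ ≥ 19/35.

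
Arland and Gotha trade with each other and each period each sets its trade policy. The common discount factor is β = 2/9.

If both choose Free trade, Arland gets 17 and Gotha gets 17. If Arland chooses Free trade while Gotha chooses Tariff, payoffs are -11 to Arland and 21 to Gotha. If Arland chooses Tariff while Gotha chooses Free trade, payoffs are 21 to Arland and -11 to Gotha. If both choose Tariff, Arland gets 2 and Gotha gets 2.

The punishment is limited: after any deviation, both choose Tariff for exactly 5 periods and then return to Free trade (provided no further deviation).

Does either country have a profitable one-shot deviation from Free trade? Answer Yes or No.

Comparing payoff streams over the 6 periods until play realigns: cooperate → 17(1+β+…+β^5); deviate → 21 + 2(β+…+β^5).
Cooperation is sustained iff (17−2)(β+…+β^5) ≥ 21−17.
β+…+β^5 = 2/9·(1−(2/9)^5)/(1−2/9) = 0.2856, and (21−17)/(17−2) = 0.2667.
0.2856 ≥ 0.2667, so cooperation is sustainable.

No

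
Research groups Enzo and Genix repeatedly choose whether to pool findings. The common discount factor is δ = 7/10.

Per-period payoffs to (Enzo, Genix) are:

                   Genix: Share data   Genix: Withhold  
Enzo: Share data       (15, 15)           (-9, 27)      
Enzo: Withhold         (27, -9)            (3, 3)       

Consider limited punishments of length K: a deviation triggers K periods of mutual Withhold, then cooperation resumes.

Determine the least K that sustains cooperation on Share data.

2

Need Σ_{k=1}^{K} δ^k ≥ (27−15)/(15−3) = 1.0000 at δ = 7/10.
At K = 1 the sum is 0.7000 < 1.0000; at K = 2 it is 1.1900 ≥ 1.0000.
So the minimum punishment length is K = 2.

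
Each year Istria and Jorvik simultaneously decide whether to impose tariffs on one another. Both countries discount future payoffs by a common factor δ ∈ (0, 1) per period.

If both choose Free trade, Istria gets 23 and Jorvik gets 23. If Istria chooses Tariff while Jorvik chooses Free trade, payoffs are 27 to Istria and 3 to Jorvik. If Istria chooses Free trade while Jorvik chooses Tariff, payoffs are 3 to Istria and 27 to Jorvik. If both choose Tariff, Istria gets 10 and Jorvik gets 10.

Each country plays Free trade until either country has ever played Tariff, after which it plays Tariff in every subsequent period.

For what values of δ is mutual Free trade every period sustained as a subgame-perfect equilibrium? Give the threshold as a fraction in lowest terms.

One-period gain from deviating is 27 − 23 = 4. The loss is 23 − 10 = 13 in every subsequent period, with present value 13·δ/(1−δ).
Deviation is unprofitable when 13·δ/(1−δ) ≥ 4, i.e. δ/(1−δ) ≥ 4/13.
Equivalently δ ≥ 4/(4+13) = 4/17.

4/17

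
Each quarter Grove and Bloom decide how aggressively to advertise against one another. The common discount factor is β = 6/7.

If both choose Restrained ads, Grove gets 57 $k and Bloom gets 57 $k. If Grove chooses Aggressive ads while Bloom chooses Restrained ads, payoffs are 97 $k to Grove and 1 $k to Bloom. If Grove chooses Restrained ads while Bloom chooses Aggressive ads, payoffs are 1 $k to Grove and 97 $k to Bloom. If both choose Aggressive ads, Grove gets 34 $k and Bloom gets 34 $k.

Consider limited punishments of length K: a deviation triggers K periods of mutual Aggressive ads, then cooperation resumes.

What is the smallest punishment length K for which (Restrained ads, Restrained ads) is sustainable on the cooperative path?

3

IC: β(1−β^K)/(1−β) ≥ (97−57)/(57−34) = 40/23.
With β = 6/7: need 1 − β^K ≥ 40/23·(1−6/7)/(6/7), i.e. β^K ≤ 0.7101.
Since (6/7)^2 = 0.7347 and (6/7)^3 = 0.6297, the smallest such K is 3.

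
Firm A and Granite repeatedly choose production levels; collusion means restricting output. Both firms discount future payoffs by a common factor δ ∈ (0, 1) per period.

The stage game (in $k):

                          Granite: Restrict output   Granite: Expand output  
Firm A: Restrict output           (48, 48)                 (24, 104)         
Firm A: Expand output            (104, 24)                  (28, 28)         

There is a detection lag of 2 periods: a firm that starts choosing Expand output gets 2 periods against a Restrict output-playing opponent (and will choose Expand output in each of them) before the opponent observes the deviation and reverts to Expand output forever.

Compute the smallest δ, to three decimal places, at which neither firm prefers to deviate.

A deviator earns 104 for 2 periods, then 28 forever; cooperating earns 48 forever. Multiplying the IC by (1−δ):
48 ≥ 104(1−δ^2) + 28δ^2, so 76·δ^2 ≥ 56 and δ^2 ≥ 14/19.
δ ≥ (14/19)^(1/2) ≈ 0.858.

0.858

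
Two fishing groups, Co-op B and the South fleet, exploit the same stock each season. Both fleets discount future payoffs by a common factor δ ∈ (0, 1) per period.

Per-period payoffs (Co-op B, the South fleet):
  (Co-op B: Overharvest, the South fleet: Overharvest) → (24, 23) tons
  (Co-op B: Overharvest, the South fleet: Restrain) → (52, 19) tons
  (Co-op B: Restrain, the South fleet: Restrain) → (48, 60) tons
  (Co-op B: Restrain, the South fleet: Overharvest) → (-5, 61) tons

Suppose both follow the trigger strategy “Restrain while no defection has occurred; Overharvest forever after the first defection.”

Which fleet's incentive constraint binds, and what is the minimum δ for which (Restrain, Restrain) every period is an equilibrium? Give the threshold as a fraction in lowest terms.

For Co-op B: deviation gain 52−48 = 4, per-period punishment loss 48−24 = 24. IC gives δ ≥ 4/28 = 1/7.
For the South fleet: gain 1, loss 37 per period, so δ ≥ 1/38.
The tighter constraint is Co-op B's, so cooperation needs δ ≥ 1/7.

Co-op B; δ ≥ 1/7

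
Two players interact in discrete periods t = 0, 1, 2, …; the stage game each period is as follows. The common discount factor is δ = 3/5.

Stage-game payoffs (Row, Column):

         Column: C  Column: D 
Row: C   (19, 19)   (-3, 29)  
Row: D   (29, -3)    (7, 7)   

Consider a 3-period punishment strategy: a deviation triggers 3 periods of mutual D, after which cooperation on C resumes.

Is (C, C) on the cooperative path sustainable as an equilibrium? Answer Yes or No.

Yes

A one-shot deviation gives 29 now, then 7 for 3 periods, then back to 19.
Gain from deviating: (29−19) today; loss: (19−7) in each of the next 3 periods.
No-deviation condition: (19−7)(δ+…+δ^3) ≥ 29−19, i.e. δ+…+δ^3 ≥ 5/6.
At δ = 3/5: δ+…+δ^3 = 1.1760 ≥ 0.8333.
So cooperation is sustainable.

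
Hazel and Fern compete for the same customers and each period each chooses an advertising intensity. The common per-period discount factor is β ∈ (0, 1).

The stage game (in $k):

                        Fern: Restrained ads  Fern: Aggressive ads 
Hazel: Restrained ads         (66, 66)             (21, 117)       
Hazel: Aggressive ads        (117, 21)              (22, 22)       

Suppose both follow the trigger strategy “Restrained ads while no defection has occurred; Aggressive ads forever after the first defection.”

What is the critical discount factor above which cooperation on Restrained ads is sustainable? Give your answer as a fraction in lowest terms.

51/95

Under grim trigger the critical discount factor is (T−C)/(T−P) with T = 117, C = 66, P = 22.
β* = (117−66)/(117−22) = 51/95.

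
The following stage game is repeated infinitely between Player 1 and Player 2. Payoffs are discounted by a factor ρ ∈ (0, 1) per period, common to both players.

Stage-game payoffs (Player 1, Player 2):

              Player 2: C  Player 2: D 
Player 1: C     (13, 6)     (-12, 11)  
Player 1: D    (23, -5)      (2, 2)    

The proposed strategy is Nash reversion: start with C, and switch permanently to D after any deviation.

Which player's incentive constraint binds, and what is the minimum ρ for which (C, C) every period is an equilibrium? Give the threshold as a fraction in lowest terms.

For Player 1: deviation gain 23−13 = 10, per-period punishment loss 13−2 = 11. IC gives ρ ≥ 10/21.
For Player 2: gain 5, loss 4 per period, so ρ ≥ 5/9.
The tighter constraint is Player 2's, so cooperation needs ρ ≥ 5/9.

Player 2; ρ ≥ 5/9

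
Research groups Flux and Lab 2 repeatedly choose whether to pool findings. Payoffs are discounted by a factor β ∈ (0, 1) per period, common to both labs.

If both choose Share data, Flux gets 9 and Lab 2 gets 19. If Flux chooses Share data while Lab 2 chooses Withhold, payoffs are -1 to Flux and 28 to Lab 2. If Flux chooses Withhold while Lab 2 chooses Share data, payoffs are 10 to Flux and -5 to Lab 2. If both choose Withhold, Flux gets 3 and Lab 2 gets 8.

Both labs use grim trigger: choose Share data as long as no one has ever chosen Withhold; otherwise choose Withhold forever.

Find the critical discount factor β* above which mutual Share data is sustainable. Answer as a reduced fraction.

9/20

For Flux: deviation gain 10−9 = 1, per-period punishment loss 9−3 = 6. IC gives β ≥ 1/7.
For Lab 2: gain 9, loss 11 per period, so β ≥ 9/20.
The tighter constraint is Lab 2's, so cooperation needs β ≥ 9/20.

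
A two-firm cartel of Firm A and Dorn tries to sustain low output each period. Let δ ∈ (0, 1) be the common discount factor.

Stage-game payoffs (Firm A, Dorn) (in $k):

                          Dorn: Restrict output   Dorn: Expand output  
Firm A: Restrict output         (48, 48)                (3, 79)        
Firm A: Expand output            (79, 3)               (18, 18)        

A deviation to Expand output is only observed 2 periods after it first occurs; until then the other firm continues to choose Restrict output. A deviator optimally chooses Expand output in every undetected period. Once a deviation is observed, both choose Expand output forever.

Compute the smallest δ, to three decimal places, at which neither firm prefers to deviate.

0.713

The best deviation is to choose Expand output for all 2 undetected periods, earning 79 each, then 18 forever once detected.
Deviation value: 79(1−δ^2)/(1−δ) + 18δ^2/(1−δ); cooperation value: 48/(1−δ).
IC: 48 ≥ 79(1−δ^2) + 18δ^2 = 79 − 61δ^2.
So δ^2 ≥ 31/61, giving δ ≥ (31/61)^(1/2) ≈ 0.713.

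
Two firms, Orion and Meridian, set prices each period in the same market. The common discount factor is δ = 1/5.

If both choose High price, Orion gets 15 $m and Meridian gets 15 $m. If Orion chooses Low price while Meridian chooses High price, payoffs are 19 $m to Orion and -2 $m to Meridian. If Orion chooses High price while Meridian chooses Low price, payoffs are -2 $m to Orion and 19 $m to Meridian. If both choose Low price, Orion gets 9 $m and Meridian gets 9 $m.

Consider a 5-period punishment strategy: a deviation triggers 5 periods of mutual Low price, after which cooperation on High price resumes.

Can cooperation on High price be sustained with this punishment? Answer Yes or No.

A one-shot deviation gives 19 now, then 9 for 5 periods, then back to 15.
Gain from deviating: (19−15) today; loss: (15−9) in each of the next 5 periods.
No-deviation condition: (15−9)(δ+…+δ^5) ≥ 19−15, i.e. δ+…+δ^5 ≥ 2/3.
At δ = 1/5: δ+…+δ^5 = 0.2499 < 0.6667.
So cooperation is not sustainable.

No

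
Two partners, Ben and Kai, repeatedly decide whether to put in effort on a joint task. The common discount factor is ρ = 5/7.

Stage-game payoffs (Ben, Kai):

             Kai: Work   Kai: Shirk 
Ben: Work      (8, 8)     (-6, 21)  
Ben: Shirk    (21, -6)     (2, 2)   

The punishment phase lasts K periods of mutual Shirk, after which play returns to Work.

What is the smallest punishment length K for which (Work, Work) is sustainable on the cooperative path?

6

No profitable deviation requires (8−2)(ρ+…+ρ^K) ≥ 21−8, i.e. ρ+…+ρ^K ≥ 13/6 ≈ 2.1667.
With ρ = 5/7, the partial sums are K=1: 0.7143, K=2: 1.2245, K=3: 1.5889, K=4: 1.8492, K=5: 2.0352, K=6: 2.1680.
K = 6 is the first length at which the sum reaches 2.1667.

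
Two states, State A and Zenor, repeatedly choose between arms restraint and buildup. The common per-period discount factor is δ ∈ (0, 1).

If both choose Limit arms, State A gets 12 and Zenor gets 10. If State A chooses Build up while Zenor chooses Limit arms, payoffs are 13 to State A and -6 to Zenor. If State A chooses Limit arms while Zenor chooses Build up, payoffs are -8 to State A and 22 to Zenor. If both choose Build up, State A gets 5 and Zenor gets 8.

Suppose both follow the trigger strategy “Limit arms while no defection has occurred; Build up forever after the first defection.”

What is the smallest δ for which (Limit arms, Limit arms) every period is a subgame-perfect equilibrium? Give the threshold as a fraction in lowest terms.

For State A: deviation gain 13−12 = 1, per-period punishment loss 12−5 = 7. IC gives δ ≥ 1/8.
For Zenor: gain 12, loss 2 per period, so δ ≥ 12/14 = 6/7.
The tighter constraint is Zenor's, so cooperation needs δ ≥ 6/7.

6/7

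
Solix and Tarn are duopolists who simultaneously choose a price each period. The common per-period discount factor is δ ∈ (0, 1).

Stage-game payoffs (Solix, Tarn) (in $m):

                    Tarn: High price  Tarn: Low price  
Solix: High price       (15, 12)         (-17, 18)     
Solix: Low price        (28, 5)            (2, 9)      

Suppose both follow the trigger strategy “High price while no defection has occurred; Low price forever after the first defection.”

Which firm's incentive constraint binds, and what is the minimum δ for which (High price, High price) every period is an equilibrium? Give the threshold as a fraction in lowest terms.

For Solix: deviation gain 28−15 = 13, per-period punishment loss 15−2 = 13. IC gives δ ≥ 13/26 = 1/2.
For Tarn: gain 6, loss 3 per period, so δ ≥ 6/9 = 2/3.
The tighter constraint is Tarn's, so cooperation needs δ ≥ 2/3.

Tarn; δ ≥ 2/3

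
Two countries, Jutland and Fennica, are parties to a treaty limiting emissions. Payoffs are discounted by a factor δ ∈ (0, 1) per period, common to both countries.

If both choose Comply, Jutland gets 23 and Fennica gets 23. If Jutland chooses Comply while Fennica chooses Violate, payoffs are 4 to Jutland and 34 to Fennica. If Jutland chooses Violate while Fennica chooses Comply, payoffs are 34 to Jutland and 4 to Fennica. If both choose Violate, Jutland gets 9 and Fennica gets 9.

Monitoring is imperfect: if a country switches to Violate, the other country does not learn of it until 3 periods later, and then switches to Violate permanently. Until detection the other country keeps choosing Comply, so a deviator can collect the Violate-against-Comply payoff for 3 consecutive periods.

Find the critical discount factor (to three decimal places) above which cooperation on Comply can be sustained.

Deviating for the 3 undetected periods gains 34−23 = 11 per period over cooperation, then loses 23−9 = 14 per period forever once punishment starts.
Gain: 11(1 + δ + … + δ^2); loss: 14·δ^3/(1−δ).
No profitable deviation ⇔ 11(1−δ^3) ≤ 14·δ^3, i.e. δ^3 ≥ 11/(11+14) = 11/25.
Hence δ ≥ (11/25)^(1/3) ≈ 0.761.

0.761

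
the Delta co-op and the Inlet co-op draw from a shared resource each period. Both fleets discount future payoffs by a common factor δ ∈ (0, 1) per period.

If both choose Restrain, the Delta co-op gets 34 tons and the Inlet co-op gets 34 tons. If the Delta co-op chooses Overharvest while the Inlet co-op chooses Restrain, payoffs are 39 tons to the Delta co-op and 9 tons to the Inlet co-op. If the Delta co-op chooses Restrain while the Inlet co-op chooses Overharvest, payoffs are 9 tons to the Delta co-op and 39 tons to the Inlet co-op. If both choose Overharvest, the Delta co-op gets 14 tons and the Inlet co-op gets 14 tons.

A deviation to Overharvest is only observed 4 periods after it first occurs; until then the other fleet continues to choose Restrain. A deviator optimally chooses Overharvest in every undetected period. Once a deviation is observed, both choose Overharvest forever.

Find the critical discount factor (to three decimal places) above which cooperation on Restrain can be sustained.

A deviator earns 39 for 4 periods, then 14 forever; cooperating earns 34 forever. Multiplying the IC by (1−δ):
34 ≥ 39(1−δ^4) + 14δ^4, so 25·δ^4 ≥ 5 and δ^4 ≥ 1/5.
δ ≥ (1/5)^(1/4) ≈ 0.669.

0.669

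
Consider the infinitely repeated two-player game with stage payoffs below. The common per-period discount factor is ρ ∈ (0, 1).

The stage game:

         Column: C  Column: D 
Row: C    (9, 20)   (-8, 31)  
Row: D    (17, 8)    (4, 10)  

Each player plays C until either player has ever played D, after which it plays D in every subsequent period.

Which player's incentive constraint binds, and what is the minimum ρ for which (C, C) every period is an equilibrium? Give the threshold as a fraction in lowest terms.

Row; ρ ≥ 8/13

Row's threshold: (17−9)/(17−4) = 8/13.
Column's threshold: (31−20)/(31−10) = 11/21.
8/13 > 11/21, so Row binds and ρ* = 8/13.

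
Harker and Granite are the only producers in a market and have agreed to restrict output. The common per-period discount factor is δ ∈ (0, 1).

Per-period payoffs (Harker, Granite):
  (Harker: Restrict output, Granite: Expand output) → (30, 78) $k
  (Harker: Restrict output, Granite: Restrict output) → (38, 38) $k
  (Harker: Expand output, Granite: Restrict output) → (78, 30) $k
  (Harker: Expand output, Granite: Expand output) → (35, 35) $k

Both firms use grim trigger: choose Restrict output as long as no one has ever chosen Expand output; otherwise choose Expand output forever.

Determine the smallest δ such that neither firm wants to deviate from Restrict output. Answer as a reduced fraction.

40/43

One-period gain from deviating is 78 − 38 = 40. The loss is 38 − 35 = 3 in every subsequent period, with present value 3·δ/(1−δ).
Deviation is unprofitable when 3·δ/(1−δ) ≥ 40, i.e. δ/(1−δ) ≥ 40/3.
Equivalently δ ≥ 40/(40+3) = 40/43.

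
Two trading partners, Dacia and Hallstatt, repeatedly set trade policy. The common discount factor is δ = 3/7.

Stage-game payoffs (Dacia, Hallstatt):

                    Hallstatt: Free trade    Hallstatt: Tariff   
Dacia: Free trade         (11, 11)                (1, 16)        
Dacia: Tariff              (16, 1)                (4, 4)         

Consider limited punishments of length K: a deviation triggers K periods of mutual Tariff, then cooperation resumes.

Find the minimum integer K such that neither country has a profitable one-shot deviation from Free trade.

4

IC: δ(1−δ^K)/(1−δ) ≥ (16−11)/(11−4) = 5/7.
With δ = 3/7: need 1 − δ^K ≥ 5/7·(1−3/7)/(3/7), i.e. δ^K ≤ 0.0476.
Since (3/7)^3 = 0.0787 and (3/7)^4 = 0.0337, the smallest such K is 4.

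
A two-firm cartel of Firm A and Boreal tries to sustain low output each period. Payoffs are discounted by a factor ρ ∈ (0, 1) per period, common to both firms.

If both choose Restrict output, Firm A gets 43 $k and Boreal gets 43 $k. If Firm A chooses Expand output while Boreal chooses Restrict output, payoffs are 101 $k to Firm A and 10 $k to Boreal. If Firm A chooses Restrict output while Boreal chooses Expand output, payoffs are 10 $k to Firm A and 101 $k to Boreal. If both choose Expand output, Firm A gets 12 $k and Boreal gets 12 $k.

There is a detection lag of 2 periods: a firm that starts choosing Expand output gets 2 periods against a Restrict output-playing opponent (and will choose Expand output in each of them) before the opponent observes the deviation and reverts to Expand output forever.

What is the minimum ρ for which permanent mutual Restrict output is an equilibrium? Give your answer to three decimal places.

A deviator earns 101 for 2 periods, then 12 forever; cooperating earns 43 forever. Multiplying the IC by (1−ρ):
43 ≥ 101(1−ρ^2) + 12ρ^2, so 89·ρ^2 ≥ 58 and ρ^2 ≥ 58/89.
ρ ≥ (58/89)^(1/2) ≈ 0.807.

0.807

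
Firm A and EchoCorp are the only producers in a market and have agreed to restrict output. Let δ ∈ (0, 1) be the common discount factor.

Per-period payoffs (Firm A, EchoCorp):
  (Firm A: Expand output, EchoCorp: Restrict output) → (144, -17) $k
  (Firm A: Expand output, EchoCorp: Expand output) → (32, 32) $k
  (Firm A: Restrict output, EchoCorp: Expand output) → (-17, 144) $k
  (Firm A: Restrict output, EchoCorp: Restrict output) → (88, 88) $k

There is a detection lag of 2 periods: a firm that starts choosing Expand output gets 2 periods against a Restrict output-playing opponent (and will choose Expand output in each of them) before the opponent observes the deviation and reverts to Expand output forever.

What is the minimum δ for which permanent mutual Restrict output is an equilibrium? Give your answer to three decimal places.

Deviating for the 2 undetected periods gains 144−88 = 56 per period over cooperation, then loses 88−32 = 56 per period forever once punishment starts.
Gain: 56(1 + δ + … + δ^1); loss: 56·δ^2/(1−δ).
No profitable deviation ⇔ 56(1−δ^2) ≤ 56·δ^2, i.e. δ^2 ≥ 56/(56+56) = 1/2.
Hence δ ≥ (1/2)^(1/2) ≈ 0.707.

0.707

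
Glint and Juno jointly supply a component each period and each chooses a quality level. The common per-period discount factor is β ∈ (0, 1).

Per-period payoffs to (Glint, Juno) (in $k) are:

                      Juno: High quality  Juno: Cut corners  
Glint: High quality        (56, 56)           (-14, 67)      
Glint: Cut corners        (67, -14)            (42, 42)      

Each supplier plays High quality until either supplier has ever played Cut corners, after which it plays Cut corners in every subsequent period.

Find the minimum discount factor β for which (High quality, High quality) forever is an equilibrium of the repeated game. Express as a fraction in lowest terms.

11/25

Under grim trigger the critical discount factor is (T−C)/(T−P) with T = 67, C = 56, P = 42.
β* = (67−56)/(67−42) = 11/25.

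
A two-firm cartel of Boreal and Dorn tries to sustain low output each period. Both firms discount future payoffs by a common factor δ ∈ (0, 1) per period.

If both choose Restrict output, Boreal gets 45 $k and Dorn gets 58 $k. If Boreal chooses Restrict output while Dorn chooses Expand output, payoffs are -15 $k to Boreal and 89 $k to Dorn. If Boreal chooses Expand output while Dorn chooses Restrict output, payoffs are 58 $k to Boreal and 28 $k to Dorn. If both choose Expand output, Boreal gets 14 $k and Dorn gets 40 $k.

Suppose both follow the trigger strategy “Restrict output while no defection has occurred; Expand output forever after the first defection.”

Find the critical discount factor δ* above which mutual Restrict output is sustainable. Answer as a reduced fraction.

Boreal's threshold: (58−45)/(58−14) = 13/44.
Dorn's threshold: (89−58)/(89−40) = 31/49.
13/44 < 31/49, so Dorn binds and δ* = 31/49.

31/49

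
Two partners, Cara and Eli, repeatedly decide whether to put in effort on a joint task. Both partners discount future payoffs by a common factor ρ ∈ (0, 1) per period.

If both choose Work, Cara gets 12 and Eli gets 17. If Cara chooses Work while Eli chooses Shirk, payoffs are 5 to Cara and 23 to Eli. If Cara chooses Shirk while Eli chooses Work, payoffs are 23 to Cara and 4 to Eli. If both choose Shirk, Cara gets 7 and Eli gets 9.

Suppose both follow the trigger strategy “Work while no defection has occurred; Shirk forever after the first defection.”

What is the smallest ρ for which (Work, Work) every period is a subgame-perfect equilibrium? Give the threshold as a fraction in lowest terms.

Cara: cooperation gives 12 each period; deviation gives 23 once then 7 forever.
  12/(1−ρ) ≥ 23 + 7ρ/(1−ρ) ⇒ ρ ≥ 11/16.
Eli: cooperation gives 17 each period; deviation gives 23 once then 9 forever.
  ρ ≥ 6/14 = 3/7.
Both must hold, so the binding constraint is Cara's: ρ ≥ 11/16.

11/16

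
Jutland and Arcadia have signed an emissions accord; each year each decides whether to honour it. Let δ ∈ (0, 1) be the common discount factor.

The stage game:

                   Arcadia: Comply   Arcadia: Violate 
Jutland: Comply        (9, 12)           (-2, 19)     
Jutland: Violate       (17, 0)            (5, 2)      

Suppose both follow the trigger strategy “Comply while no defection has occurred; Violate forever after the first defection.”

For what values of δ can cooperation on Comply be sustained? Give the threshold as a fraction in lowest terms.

Jutland's threshold: (17−9)/(17−5) = 2/3.
Arcadia's threshold: (19−12)/(19−2) = 7/17.
2/3 > 7/17, so Jutland binds and δ* = 2/3.

2/3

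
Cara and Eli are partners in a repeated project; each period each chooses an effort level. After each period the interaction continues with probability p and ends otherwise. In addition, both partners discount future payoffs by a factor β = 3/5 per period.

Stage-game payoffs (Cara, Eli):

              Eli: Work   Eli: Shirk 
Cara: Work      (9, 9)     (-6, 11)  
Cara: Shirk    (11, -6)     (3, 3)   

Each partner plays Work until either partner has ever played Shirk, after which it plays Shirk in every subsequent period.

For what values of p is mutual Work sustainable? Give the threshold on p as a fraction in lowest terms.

5/12

With continuation probability p and discount β, the effective per-period discount factor is βp.
Grim-trigger IC: βp ≥ (11−9)/(11−3) = 1/4.
So p ≥ (1/4)/(3/5) = 5/12.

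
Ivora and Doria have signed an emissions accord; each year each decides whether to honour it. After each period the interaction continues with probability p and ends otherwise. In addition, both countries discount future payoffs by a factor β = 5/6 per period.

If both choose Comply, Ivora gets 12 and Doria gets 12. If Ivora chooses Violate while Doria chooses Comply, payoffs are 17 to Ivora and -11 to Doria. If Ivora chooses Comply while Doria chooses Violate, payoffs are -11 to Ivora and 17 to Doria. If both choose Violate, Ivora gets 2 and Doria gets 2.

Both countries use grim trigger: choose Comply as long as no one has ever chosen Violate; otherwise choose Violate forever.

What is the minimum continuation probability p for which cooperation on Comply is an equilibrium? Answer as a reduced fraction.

Expected continuation weight on next period's payoff is β·p = 5/6·p, which plays the role of the discount factor.
Cooperation requires 5/6·p ≥ (17−12)/(17−2) = 1/3, hence p ≥ 2/5.

2/5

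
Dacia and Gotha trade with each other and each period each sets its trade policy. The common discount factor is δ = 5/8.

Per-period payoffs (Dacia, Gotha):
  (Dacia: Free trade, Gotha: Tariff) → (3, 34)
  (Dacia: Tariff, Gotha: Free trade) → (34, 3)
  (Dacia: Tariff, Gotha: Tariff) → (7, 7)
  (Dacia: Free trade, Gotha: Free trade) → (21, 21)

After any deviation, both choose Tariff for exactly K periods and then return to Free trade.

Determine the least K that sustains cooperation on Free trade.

IC: δ(1−δ^K)/(1−δ) ≥ (34−21)/(21−7) = 13/14.
With δ = 5/8: need 1 − δ^K ≥ 13/14·(1−5/8)/(5/8), i.e. δ^K ≤ 0.4429.
Since (5/8)^1 = 0.6250 and (5/8)^2 = 0.3906, the smallest such K is 2.

2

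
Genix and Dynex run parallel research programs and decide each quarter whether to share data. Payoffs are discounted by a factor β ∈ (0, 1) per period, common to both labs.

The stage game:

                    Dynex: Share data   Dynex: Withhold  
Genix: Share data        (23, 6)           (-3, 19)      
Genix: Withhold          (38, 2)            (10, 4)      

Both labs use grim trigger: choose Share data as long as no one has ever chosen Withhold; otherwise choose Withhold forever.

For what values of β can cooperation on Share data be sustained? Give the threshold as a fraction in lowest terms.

Genix: cooperation gives 23 each period; deviation gives 38 once then 10 forever.
  23/(1−β) ≥ 38 + 10β/(1−β) ⇒ β ≥ 15/28.
Dynex: cooperation gives 6 each period; deviation gives 19 once then 4 forever.
  β ≥ 13/15.
Both must hold, so the binding constraint is Dynex's: β ≥ 13/15.

13/15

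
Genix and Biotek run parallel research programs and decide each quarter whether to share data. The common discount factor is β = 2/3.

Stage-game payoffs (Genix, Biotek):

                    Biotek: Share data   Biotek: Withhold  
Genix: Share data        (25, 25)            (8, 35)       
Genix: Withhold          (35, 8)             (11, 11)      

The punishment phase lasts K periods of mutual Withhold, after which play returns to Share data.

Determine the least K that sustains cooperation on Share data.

IC: β(1−β^K)/(1−β) ≥ (35−25)/(25−11) = 5/7.
With β = 2/3: need 1 − β^K ≥ 5/7·(1−2/3)/(2/3), i.e. β^K ≤ 0.6429.
Since (2/3)^1 = 0.6667 and (2/3)^2 = 0.4444, the smallest such K is 2.

2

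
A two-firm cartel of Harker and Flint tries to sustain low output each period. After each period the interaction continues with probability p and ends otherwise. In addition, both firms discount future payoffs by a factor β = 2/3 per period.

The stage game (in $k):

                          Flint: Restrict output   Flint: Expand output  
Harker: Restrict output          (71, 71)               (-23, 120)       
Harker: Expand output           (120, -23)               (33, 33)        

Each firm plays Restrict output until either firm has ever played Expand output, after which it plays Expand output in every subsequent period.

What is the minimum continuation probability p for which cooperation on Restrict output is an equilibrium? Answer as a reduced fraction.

49/58

Expected continuation weight on next period's payoff is β·p = 2/3·p, which plays the role of the discount factor.
Cooperation requires 2/3·p ≥ (120−71)/(120−33) = 49/87, hence p ≥ 49/58.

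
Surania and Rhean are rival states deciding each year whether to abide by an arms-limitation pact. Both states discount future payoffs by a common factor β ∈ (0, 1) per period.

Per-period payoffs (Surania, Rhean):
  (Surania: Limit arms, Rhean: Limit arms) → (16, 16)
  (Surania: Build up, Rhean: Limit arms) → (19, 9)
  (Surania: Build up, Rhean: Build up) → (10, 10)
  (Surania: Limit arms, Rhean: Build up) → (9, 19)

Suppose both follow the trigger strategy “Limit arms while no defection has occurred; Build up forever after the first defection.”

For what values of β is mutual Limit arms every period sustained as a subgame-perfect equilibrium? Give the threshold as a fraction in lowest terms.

1/3

Under grim trigger the critical discount factor is (T−C)/(T−P) with T = 19, C = 16, P = 10.
β* = (19−16)/(19−10) = 3/9 = 1/3.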